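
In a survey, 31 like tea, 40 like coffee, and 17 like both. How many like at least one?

|A union B| = |A| + |B| - |A intersect B| = 31 + 40 - 17.

Final answer: 54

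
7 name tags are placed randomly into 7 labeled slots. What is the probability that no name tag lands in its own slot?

Use the recurrence D(n) = (n-1)(D(n-1) + D(n-2)) with D(0)=1, D(1)=0.
Building up: D(2)=1, D(3)=2, D(4)=9, D(5)=44, D(6)=265, D(7)=1854.
Total arrangements: 7! = 5040.
Probability = D(7)/7! = 103/280.

Final answer: D(7)/7! = 1854/5040 = 0.367857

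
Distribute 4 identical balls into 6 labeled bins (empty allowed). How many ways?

Stars and bars: C(n+k-1, k-1) = C(9,5).

Final answer: C(9,5) = 126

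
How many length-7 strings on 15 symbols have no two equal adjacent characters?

First character: 15 choices. Each subsequent: 14 choices (must differ from the previous one).
Total: 15 x 14^6.

Final answer: 15 x 14^{6} = 112943040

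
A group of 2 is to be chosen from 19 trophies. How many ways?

C(19,2) = 19!/(2! x (19-2)!).

Final answer: C(19,2) = 171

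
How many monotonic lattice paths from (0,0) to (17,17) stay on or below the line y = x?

Total monotonic paths to (17,17): C(34,17) = 2333606220.
A path is bad iff it touches y = x + 1; reflecting its initial segment maps bad paths bijectively onto all paths to (16,18), of which there are C(34,18) = 2203961430.
Valid Dyck paths: 2333606220 - 2203961430.
(These counts are the Catalan numbers.)

Final answer: C_{17} = 129644790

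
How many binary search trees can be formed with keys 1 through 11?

This is counted by the nth Catalan number C_n. Here n = 11.
Using C_0 = 1 and C_(k+1) = C_k x 2(2k+1)/(k+2), build up term by term: C_1=1, C_2=2, C_3=5, C_4=14, C_5=42, C_6=132, C_7=429, C_8=1430, C_9=4862, C_10=16796, C_11=58786.

Final answer: C_{11} = 58786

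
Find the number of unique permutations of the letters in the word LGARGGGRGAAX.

Letters (A:3, G:5, L:1, R:2, X:1). Total letters: 12.
Permutations = 12!/(5! x 3! x 2!).

Final answer: 332640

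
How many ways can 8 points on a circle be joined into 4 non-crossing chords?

The structures are counted by the Catalan number C_n. Here n = 8/2 = 4.
C_n = C(2n,n) - C(2n,n+1), so C_{4} = C(8,4) - C(8,5) = 70 - 56.

Final answer: C_{4} = 14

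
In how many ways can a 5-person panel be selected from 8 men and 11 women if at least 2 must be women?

Sum over valid woman counts:
C(11,2)C(8,3) = 3080
C(11,3)C(8,2) = 4620
C(11,4)C(8,1) = 2640
C(11,5)C(8,0) = 462
Total: 3080 + 4620 + 2640 + 462.

Final answer: 10802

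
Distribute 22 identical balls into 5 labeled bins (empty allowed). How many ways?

Stars and bars: C(n+k-1, k-1) = C(26,4).

Final answer: C(26,4) = 14950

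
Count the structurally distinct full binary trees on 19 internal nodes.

This is counted by the nth Catalan number C_n. Here n = 19.
C_n = C(2n,n)/(n+1), so C_{19} = C(38,19)/20 = 35345263800/20.

Final answer: C_{19} = 1767263190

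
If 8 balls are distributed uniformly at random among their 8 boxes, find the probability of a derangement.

Use the recurrence D(n) = (n-1)(D(n-1) + D(n-2)) with D(0)=1, D(1)=0.
Building up: D(2)=1, D(3)=2, D(4)=9, D(5)=44, D(6)=265, D(7)=1854, D(8)=14833.
Total arrangements: 8! = 40320.
Probability = D(8)/8! = 2119/5760.

Final answer: D(8)/8! = 14833/40320 = 0.367882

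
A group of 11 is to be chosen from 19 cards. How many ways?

C(19,11) = 19!/(11! x 8!).

Final answer: \binom{19}{11} = 75582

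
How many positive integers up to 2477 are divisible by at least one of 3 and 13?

Multiples of 3: 825. Multiples of 13: 190. Of both (lcm=39): 63.
By inclusion-exclusion: 825 + 190 - 63.

Final answer: 952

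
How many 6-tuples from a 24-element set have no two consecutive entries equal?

Let g(n) count such strings. g(1) = 24, and each valid string of length n-1 extends in 23 ways (any symbol but the last), so g(n) = 23 g(n-1).
Total: g(6) = 24 x 23^5.

Final answer: 24 x 23^{5} = 154472232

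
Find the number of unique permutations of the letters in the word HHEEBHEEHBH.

Letters (B:2, E:4, H:5). Total letters: 11.
Permutations = 11!/(5! x 4! x 2!).

Final answer: 6930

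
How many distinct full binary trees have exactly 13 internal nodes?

The structures are counted by the Catalan number C_n. Here n = 13.
Using C_0 = 1 and C_(k+1) = C_k x 2(2k+1)/(k+2), build up term by term: C_1=1, C_2=2, C_3=5, C_4=14, C_5=42, C_6=132, C_7=429, C_8=1430, C_9=4862, C_10=16796, C_11=58786, C_12=208012, C_13=742900.

Final answer: C_{13} = 742900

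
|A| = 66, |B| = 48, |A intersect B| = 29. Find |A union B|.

|A union B| = |A| + |B| - |A intersect B| = 66 + 48 - 29.

Final answer: 85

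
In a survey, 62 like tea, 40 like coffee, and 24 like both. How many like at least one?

|A union B| = |A| + |B| - |A intersect B| = 62 + 40 - 24.

Final answer: 78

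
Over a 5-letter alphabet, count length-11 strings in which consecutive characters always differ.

Let g(n) count such strings. g(1) = 5, and each valid string of length n-1 extends in 4 ways (any symbol but the last), so g(n) = 4 g(n-1).
Total: g(11) = 5 x 4^10.

Final answer: 5 x 4^{10} = 5242880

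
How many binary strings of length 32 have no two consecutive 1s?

A valid string ends in 0 (append to any length-(n-1) valid string) or in 01 (append to any length-(n-2) valid string), so a(n) = a(n-1) + a(n-2) with a(1)=2, a(2)=3.
Computing successive values: a(1)=2, a(2)=3, a(3)=5, a(4)=8, a(5)=13, a(6)=21, a(7)=34, a(8)=55, a(9)=89, a(10)=144, a(11)=233, a(12)=377, a(13)=610, a(14)=987, a(15)=1597, a(16)=2584, a(17)=4181, a(18)=6765, a(19)=10946, a(20)=17711, a(21)=28657, a(22)=46368, a(23)=75025, a(24)=121393, a(25)=196418, a(26)=317811, a(27)=514229, a(28)=832040, a(29)=1346269, a(30)=2178309, a(31)=3524578, a(32)=5702887.

Final answer: 5702887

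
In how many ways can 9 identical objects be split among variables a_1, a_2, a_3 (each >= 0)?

Stars and bars with 9 stars and 2 bars:
C(9+3-1, 3-1) = C(11,2).

Final answer: C(11,2) = 55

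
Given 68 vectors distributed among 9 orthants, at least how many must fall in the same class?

By pigeonhole with 68 objects and 9 categories: ceiling(68/9).

Final answer: 8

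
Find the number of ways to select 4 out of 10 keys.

C(10,4) = 10!/(4! x (10-4)!).

Final answer: C(10,4) = 210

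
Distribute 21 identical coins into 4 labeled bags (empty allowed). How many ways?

Stars and bars: C(n+k-1, k-1) = C(24,3).

Final answer: C(24,3) = 2024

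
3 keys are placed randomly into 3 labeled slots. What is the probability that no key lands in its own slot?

D(n) = (n-1)(D(n-1) + D(n-2)), D(0)=1, D(1)=0.
Building up: D(2)=1, D(3)=2.
Total arrangements: 3! = 6.
Probability = D(3)/3! = 1/3.

Final answer: D(3)/3! = 2/6 = 0.333333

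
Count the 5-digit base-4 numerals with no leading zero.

These are the integers in [4^4, 4^5), so the count is 4^5 - 4^4 = 3 x 4^4.

Final answer: 768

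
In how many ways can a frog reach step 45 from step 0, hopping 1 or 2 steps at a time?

Condition on the final move: it is a 1-step (f(n-1) ways to get there) or a 2-step (f(n-2) ways), so f(n) = f(n-1) + f(n-2), with f(1)=1, f(2)=2.
Building up term by term: f(1)=1, f(2)=2, f(3)=3, f(4)=5, f(5)=8, f(6)=13, f(7)=21, f(8)=34, f(9)=55, f(10)=89, f(11)=144, f(12)=233, f(13)=377, f(14)=610, f(15)=987, f(16)=1597, f(17)=2584, f(18)=4181, f(19)=6765, f(20)=10946, f(21)=17711, f(22)=28657, f(23)=46368, f(24)=75025, f(25)=121393, f(26)=196418, f(27)=317811, f(28)=514229, f(29)=832040, f(30)=1346269, f(31)=2178309, f(32)=3524578, f(33)=5702887, f(34)=9227465, f(35)=14930352, f(36)=24157817, f(37)=39088169, f(38)=63245986, f(39)=102334155, f(40)=165580141, f(41)=267914296, f(42)=433494437, f(43)=701408733, f(44)=1134903170, f(45)=1836311903.

Final answer: 1836311903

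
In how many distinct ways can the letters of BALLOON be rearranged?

Letters (A:1, B:1, L:2, N:1, O:2). Total letters: 7.
Permutations = 7!/(2! x 2!).

Final answer: 1260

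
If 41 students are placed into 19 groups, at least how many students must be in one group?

By the pigeonhole principle: ceiling(41/19).

Final answer: 3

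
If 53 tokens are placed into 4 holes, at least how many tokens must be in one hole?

By the pigeonhole principle: ceiling(53/4).

Final answer: 14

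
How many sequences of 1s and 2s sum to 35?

Condition on the final move: it is a 1-step (f(n-1) ways to get there) or a 2-step (f(n-2) ways), so f(n) = f(n-1) + f(n-2), with f(1)=1, f(2)=2.
Building up term by term: f(1)=1, f(2)=2, f(3)=3, f(4)=5, f(5)=8, f(6)=13, f(7)=21, f(8)=34, f(9)=55, f(10)=89, f(11)=144, f(12)=233, f(13)=377, f(14)=610, f(15)=987, f(16)=1597, f(17)=2584, f(18)=4181, f(19)=6765, f(20)=10946, f(21)=17711, f(22)=28657, f(23)=46368, f(24)=75025, f(25)=121393, f(26)=196418, f(27)=317811, f(28)=514229, f(29)=832040, f(30)=1346269, f(31)=2178309, f(32)=3524578, f(33)=5702887, f(34)=9227465, f(35)=14930352.

Final answer: 14930352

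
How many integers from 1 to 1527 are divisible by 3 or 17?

Multiples of 3: 509. Multiples of 17: 89. Of both (lcm=51): 29.
By inclusion-exclusion: 509 + 89 - 29.

Final answer: 569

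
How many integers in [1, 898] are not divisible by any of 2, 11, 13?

|div by 2|=449, |div by 11|=81, |div by 13|=69.
|div by 2&11|=40, |div by 2&13|=34, |div by 11&13|=6, |div by all|=3.
By inclusion-exclusion, divisible by at least one: 449+81+69-40-34-6+3 = 522.
Not divisible by any: 898 - 522.

Final answer: 376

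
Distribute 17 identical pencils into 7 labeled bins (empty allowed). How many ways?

Stars and bars: C(n+k-1, k-1) = C(23,6).

Final answer: C(23,6) = 100947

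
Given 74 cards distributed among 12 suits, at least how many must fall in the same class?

By pigeonhole with 74 objects and 12 categories: ceiling(74/12).

Final answer: 7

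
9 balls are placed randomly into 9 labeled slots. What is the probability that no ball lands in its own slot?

Use the recurrence D(n) = (n-1)(D(n-1) + D(n-2)) with D(0)=1, D(1)=0.
Building up: D(2)=1, D(3)=2, D(4)=9, D(5)=44, D(6)=265, D(7)=1854, D(8)=14833, D(9)=133496.
Total arrangements: 9! = 362880.
Probability = D(9)/9! = 16687/45360.

Final answer: D(9)/9! = 133496/362880 = 0.367879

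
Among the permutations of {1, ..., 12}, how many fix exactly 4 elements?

Choose which 4 elements are fixed: C(12,4) = 495.
Derange the remaining 8 using D(j) = (j-1)(D(j-1) + D(j-2)), D(0)=1, D(1)=0: D(2)=1, D(3)=2, D(4)=9, D(5)=44, D(6)=265, D(7)=1854, D(8)=14833.
Total: 495 x 14833.

Final answer: C(12,4) D(8) = 7342335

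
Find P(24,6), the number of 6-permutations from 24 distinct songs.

P(24,6) = 24!/(24-6)! = 24!/18!.

Final answer: P(24,6) = 96909120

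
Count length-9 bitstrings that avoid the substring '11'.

Classify by the final bit: ...0 gives a(n-1) strings, ...01 gives a(n-2) strings. Thus a(n) = a(n-1) + a(n-2) with a(1)=2, a(2)=3.
Building up term by term: a(1)=2, a(2)=3, a(3)=5, a(4)=8, a(5)=13, a(6)=21, a(7)=34, a(8)=55, a(9)=89.

Final answer: 89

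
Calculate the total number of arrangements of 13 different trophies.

The number of ways to arrange 13 distinct objects is 13!.

Final answer: 13! = 6227020800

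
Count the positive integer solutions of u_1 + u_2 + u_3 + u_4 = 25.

Substitute u'_i = u_i - 1 (so u'_i >= 0). Then sum u'_i = 25 - 4 = 21.
Stars and bars: C(21+4-1, 4-1) = C(24,3).

Final answer: C(24,3) = 2024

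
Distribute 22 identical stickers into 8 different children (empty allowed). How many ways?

Stars and bars: C(n+k-1, k-1) = C(29,7).

Final answer: C(29,7) = 1560780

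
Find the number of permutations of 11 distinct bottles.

The number of ways to arrange 11 distinct objects is 11!.

Final answer: 11! = 39916800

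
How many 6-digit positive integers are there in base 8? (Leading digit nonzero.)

In base 8, the leading digit has 7 choices (1..7); each of the remaining 5 digits has 8 choices.
Total: 7 x 8^5.

Final answer: 229376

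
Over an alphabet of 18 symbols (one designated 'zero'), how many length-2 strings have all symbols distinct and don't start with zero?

First digit: 17 (nonzero). Second: 17 (not first). Third: 16, etc.
Total: 17 x 17.

Final answer: 289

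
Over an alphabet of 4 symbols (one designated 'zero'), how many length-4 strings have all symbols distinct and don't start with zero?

The leading digit has 3 choices (anything but zero); the next has 3 (anything but the first), then 2, and so on, one fewer each time.
Total: 3 x 3 x 2 x 1.

Final answer: 18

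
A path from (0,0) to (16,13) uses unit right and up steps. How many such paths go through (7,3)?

Paths (0,0)->(7,3): C(10,3) = 120.
Paths (7,3)->(16,13): C(19,10) = 92378.
By multiplication principle: 120 x 92378.

Final answer: 11085360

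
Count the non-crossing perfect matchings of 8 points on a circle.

This is a standard Catalan-number count: the answer is C_n. Here n = 8/2 = 4.
Using C_0 = 1 and C_(k+1) = C_k x 2(2k+1)/(k+2), build up term by term: C_1=1, C_2=2, C_3=5, C_4=14.

Final answer: C_{4} = 14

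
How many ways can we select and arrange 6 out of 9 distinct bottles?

P(9,6) = 9!/(9-6)! = 9!/3!.

Final answer: P(9,6) = 60480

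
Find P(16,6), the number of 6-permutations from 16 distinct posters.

P(16,6) = 16!/(16-6)! = 16!/10!.

Final answer: P(16,6) = 5765760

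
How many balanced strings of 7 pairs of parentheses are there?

The structures are counted by the Catalan number C_n. Here n = 7 (pairs).
Using C_0 = 1 and C_(k+1) = C_k x 2(2k+1)/(k+2), build up term by term: C_1=1, C_2=2, C_3=5, C_4=14, C_5=42, C_6=132, C_7=429.

Final answer: C_{7} = 429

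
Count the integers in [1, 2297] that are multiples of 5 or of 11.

Multiples of 5: 459. Multiples of 11: 208. Of both (lcm=55): 41.
By inclusion-exclusion: 459 + 208 - 41.

Final answer: 626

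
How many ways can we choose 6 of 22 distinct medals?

C(22,6) = 22!/(6! x (22-6)!).

Final answer: C(22,6) = 74613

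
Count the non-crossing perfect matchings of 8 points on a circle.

This is a standard Catalan-number count: the answer is C_n. Here n = 8/2 = 4.
C_n = (2n)!/(n!(n+1)!), so C_{4} = 8!/(4! x 5!) = C(8,4)/5 = 70/5.

Final answer: C_{4} = 14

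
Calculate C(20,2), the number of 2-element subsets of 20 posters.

C(20,2) = 20!/(2! x (20-2)!).

Final answer: C(20,2) = 190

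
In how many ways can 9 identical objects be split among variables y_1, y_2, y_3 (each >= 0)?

Stars and bars with 9 stars and 2 bars:
C(9+3-1, 3-1) = C(11,2).

Final answer: C(11,2) = 55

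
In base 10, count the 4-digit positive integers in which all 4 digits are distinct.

First digit: 9 (nonzero). Second: 9 (not first). Third: 8, etc.
Total: 9 x 9 x 8 x 7.

Final answer: 4536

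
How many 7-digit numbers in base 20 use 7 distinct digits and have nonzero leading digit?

First digit: 19 (nonzero). Second: 19 (not first). Third: 18, etc.
Total: 19 x 19 x 18 x 17 x 16 x 15 x 14.

Final answer: 371165760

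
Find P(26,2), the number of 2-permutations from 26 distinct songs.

P(26,2) = 26!/(26-2)! = 26!/24!.

Final answer: P(26,2) = 650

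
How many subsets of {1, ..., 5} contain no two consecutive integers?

Condition on whether n belongs to the subset: if not, any valid subset of {1, ..., n-1} works (a(n-1)); if so, n-1 is excluded and the rest is a valid subset of {1, ..., n-2} (a(n-2)). Hence a(n) = a(n-1) + a(n-2), a(1)=2, a(2)=3.
Building up term by term: a(1)=2, a(2)=3, a(3)=5, a(4)=8, a(5)=13.

Final answer: 13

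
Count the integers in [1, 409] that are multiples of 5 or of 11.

Multiples of 5: 81. Multiples of 11: 37. Of both (lcm=55): 7.
By inclusion-exclusion: 81 + 37 - 7.

Final answer: 111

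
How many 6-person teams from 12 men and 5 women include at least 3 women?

Sum over valid woman counts:
C(5,3)C(12,3) = 2200
C(5,4)C(12,2) = 330
C(5,5)C(12,1) = 12
Total: 2200 + 330 + 12.

Final answer: 2542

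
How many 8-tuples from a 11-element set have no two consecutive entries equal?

Let g(n) count such strings. g(1) = 11, and each valid string of length n-1 extends in 10 ways (any symbol but the last), so g(n) = 10 g(n-1).
Total: g(8) = 11 x 10^7.

Final answer: 11 x 10^{7} = 110000000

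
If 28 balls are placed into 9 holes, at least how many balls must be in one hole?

By the pigeonhole principle: ceiling(28/9).

Final answer: 4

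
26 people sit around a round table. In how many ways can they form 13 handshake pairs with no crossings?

This is a standard Catalan-number count: the answer is C_n. Here n = 26/2 = 13.
C_n = C(2n,n) - C(2n,n+1), so C_{13} = C(26,13) - C(26,14) = 10400600 - 9657700.

Final answer: C_{13} = 742900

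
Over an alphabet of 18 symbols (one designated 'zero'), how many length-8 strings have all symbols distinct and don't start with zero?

First digit: 17 (nonzero). Second: 17 (not first). Third: 16, etc.
Total: 17 x 17 x 16 x 15 x 14 x 13 x 12 x 11.

Final answer: 1666304640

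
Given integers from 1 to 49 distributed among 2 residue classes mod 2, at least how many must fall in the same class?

By pigeonhole with 49 objects and 2 categories: ceiling(49/2).

Final answer: 25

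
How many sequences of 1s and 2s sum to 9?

Condition on the final move: it is a 1-step (f(n-1) ways to get there) or a 2-step (f(n-2) ways), so f(n) = f(n-1) + f(n-2), with f(1)=1, f(2)=2.
Building up term by term: f(1)=1, f(2)=2, f(3)=3, f(4)=5, f(5)=8, f(6)=13, f(7)=21, f(8)=34, f(9)=55.

Final answer: 55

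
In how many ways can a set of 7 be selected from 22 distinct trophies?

C(22,7) = 22!/(7! x (22-7)!).

Final answer: C(22,7) = 170544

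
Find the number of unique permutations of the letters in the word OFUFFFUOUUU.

Letters (F:4, O:2, U:5). Total letters: 11.
Permutations = 11!/(5! x 4! x 2!).

Final answer: 6930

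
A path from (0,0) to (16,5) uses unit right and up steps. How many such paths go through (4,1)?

Paths (0,0)->(4,1): C(5,1) = 5.
Paths (4,1)->(16,5): C(16,4) = 1820.
By multiplication principle: 5 x 1820.

Final answer: 9100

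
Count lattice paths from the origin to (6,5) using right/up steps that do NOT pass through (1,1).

Total paths to (6,5): C(11,5) = 462.
Paths through (1,1): C(2,1) x C(9,4) = 252.
Avoiding (1,1): 462 - 252.

Final answer: 210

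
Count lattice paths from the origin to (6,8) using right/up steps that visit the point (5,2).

Paths (0,0)->(5,2): C(7,2) = 21.
Paths (5,2)->(6,8): C(7,6) = 7.
By multiplication principle: 21 x 7.

Final answer: 147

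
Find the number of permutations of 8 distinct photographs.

The number of ways to arrange 8 distinct objects is 8!.

Final answer: 8! = 40320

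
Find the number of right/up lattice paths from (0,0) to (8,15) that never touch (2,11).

Total paths to (8,15): C(23,15) = 490314.
Paths through (2,11): C(13,11) x C(10,4) = 16380.
Avoiding (2,11): 490314 - 16380.

Final answer: 473934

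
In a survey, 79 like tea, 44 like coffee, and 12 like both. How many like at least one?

|A union B| = |A| + |B| - |A intersect B| = 79 + 44 - 12.

Final answer: 111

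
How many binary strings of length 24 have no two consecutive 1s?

Let a(n) count valid strings. If the last bit is 0 the prefix is any valid string of length n-1; if it is 1 the string must end in 01 with a valid prefix of length n-2. So a(n) = a(n-1) + a(n-2), a(1)=2, a(2)=3.
Building up term by term: a(1)=2, a(2)=3, a(3)=5, a(4)=8, a(5)=13, a(6)=21, a(7)=34, a(8)=55, a(9)=89, a(10)=144, a(11)=233, a(12)=377, a(13)=610, a(14)=987, a(15)=1597, a(16)=2584, a(17)=4181, a(18)=6765, a(19)=10946, a(20)=17711, a(21)=28657, a(22)=46368, a(23)=75025, a(24)=121393.

Final answer: 121393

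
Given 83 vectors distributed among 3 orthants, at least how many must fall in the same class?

By pigeonhole with 83 objects and 3 categories: ceiling(83/3).

Final answer: 28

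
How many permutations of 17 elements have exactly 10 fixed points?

Choose which 10 elements are fixed: C(17,10) = 19448.
Derange the remaining 7 using D(j) = (j-1)(D(j-1) + D(j-2)), D(0)=1, D(1)=0: D(2)=1, D(3)=2, D(4)=9, D(5)=44, D(6)=265, D(7)=1854.
Total: 19448 x 1854.

Final answer: C(17,10) D(7) = 36056592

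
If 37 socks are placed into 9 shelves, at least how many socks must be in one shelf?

By the pigeonhole principle: ceiling(37/9).

Final answer: 5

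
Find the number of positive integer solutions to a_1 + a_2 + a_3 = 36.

Substitute a'_i = a_i - 1 (so a'_i >= 0). Then sum a'_i = 36 - 3 = 33.
Stars and bars: C(33+3-1, 3-1) = C(35,2).

Final answer: C(35,2) = 595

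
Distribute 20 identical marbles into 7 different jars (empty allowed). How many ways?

Stars and bars: C(n+k-1, k-1) = C(26,6).

Final answer: C(26,6) = 230230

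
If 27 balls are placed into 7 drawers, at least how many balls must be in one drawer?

By the pigeonhole principle: ceiling(27/7).

Final answer: 4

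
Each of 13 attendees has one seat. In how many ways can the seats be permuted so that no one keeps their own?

D(n) = (n-1)(D(n-1) + D(n-2)), D(0)=1, D(1)=0.
D(2) = 1 x (0 + 1) = 1
D(3) = 2 x (1 + 0) = 2
D(4) = 3 x (2 + 1) = 9
D(5) = 4 x (9 + 2) = 44
D(6) = 5 x (44 + 9) = 265
D(7) = 6 x (265 + 44) = 1854
D(8) = 7 x (1854 + 265) = 14833
D(9) = 8 x (14833 + 1854) = 133496
D(10) = 9 x (133496 + 14833) = 1334961
D(11) = 10 x (1334961 + 133496) = 14684570
D(12) = 11 x (14684570 + 1334961) = 176214841
D(13) = 12 x (D(12) + D(11)) = 12 x (176214841 + 14684570)

Final answer: D(13) = 2290792932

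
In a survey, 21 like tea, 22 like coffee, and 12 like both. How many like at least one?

|A union B| = |A| + |B| - |A intersect B| = 21 + 22 - 12.

Final answer: 31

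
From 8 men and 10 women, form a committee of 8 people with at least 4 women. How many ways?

Sum over valid woman counts:
C(10,4)C(8,4) = 14700
C(10,5)C(8,3) = 14112
C(10,6)C(8,2) = 5880
C(10,7)C(8,1) = 960
C(10,8)C(8,0) = 45
Total: 14700 + 14112 + 5880 + 960 + 45.

Final answer: 35697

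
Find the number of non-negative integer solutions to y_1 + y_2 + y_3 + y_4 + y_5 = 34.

Stars and bars with 34 stars and 4 bars:
C(34+5-1, 5-1) = C(38,4).

Final answer: C(38,4) = 73815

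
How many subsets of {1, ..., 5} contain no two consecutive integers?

Condition on whether n belongs to the subset: if not, any valid subset of {1, ..., n-1} works (a(n-1)); if so, n-1 is excluded and the rest is a valid subset of {1, ..., n-2} (a(n-2)). Hence a(n) = a(n-1) + a(n-2), a(1)=2, a(2)=3.
Building up term by term: a(1)=2, a(2)=3, a(3)=5, a(4)=8, a(5)=13.

Final answer: 13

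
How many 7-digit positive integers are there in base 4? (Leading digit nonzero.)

These are the integers in [4^6, 4^7), so the count is 4^7 - 4^6 = 3 x 4^6.

Final answer: 12288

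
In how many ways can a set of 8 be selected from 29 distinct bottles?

C(29,8) = 29!/(8! x 21!).

Final answer: \binom{29}{8} = 4292145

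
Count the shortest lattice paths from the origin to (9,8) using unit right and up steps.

Each path has 9 right steps and 8 up steps in some order (17 steps total).
Choose which 8 of the 17 steps are up: C(17,8).

Final answer: C(17,8) = 24310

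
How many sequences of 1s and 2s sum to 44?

Let f(n) be the number of climbs. Removing the last move (1 or 2 steps) gives f(n) = f(n-1) + f(n-2); base cases f(1)=1, f(2)=2.
Building up term by term: f(1)=1, f(2)=2, f(3)=3, f(4)=5, f(5)=8, f(6)=13, f(7)=21, f(8)=34, f(9)=55, f(10)=89, f(11)=144, f(12)=233, f(13)=377, f(14)=610, f(15)=987, f(16)=1597, f(17)=2584, f(18)=4181, f(19)=6765, f(20)=10946, f(21)=17711, f(22)=28657, f(23)=46368, f(24)=75025, f(25)=121393, f(26)=196418, f(27)=317811, f(28)=514229, f(29)=832040, f(30)=1346269, f(31)=2178309, f(32)=3524578, f(33)=5702887, f(34)=9227465, f(35)=14930352, f(36)=24157817, f(37)=39088169, f(38)=63245986, f(39)=102334155, f(40)=165580141, f(41)=267914296, f(42)=433494437, f(43)=701408733, f(44)=1134903170.

Final answer: 1134903170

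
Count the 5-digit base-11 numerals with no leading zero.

Leading digit: 10 options (nonzero). Other 4 digit(s): 11 options each.
Total: 10 x 11^4.

Final answer: 146410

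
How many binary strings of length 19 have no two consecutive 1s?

Let a(n) count valid strings. If the last bit is 0 the prefix is any valid string of length n-1; if it is 1 the string must end in 01 with a valid prefix of length n-2. So a(n) = a(n-1) + a(n-2), a(1)=2, a(2)=3.
Building up term by term: a(1)=2, a(2)=3, a(3)=5, a(4)=8, a(5)=13, a(6)=21, a(7)=34, a(8)=55, a(9)=89, a(10)=144, a(11)=233, a(12)=377, a(13)=610, a(14)=987, a(15)=1597, a(16)=2584, a(17)=4181, a(18)=6765, a(19)=10946.

Final answer: 10946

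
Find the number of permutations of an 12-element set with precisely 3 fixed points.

Choose which 3 elements are fixed: C(12,3) = 220.
Derange the remaining 9 using D(j) = (j-1)(D(j-1) + D(j-2)), D(0)=1, D(1)=0: D(2)=1, D(3)=2, D(4)=9, D(5)=44, D(6)=265, D(7)=1854, D(8)=14833, D(9)=133496.
Total: 220 x 133496.

Final answer: C(12,3) D(9) = 29369120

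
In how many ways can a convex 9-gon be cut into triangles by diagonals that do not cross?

This is a standard Catalan-number count: the answer is C_n. Here n = 9 - 2 = 7.
C_n = (2n)!/(n!(n+1)!), so C_{7} = 14!/(7! x 8!) = C(14,7)/8 = 3432/8.

Final answer: C_{7} = 429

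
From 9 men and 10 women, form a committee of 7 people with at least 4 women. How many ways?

Sum over valid woman counts:
C(10,4)C(9,3) = 17640
C(10,5)C(9,2) = 9072
C(10,6)C(9,1) = 1890
C(10,7)C(9,0) = 120
Total: 17640 + 9072 + 1890 + 120.

Final answer: 28722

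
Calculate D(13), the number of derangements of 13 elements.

D(n) = (n-1)(D(n-1) + D(n-2)), D(0)=1, D(1)=0.
Building up: D(2)=1, D(3)=2, D(4)=9, D(5)=44, D(6)=265, D(7)=1854, D(8)=14833, D(9)=133496, D(10)=1334961, D(11)=14684570, D(12)=176214841.
D(13) = 12 x (D(12) + D(11)) = 12 x (176214841 + 14684570).

Final answer: D(13) = 2290792932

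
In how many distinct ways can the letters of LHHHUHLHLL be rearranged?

Letters (H:5, L:4, U:1). Total letters: 10.
Permutations = 10!/(5! x 4!).

Final answer: 1260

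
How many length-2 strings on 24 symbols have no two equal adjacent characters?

Let g(n) count such strings. g(1) = 24, and each valid string of length n-1 extends in 23 ways (any symbol but the last), so g(n) = 23 g(n-1).
Total: g(2) = 24 x 23^1.

Final answer: 24 x 23^{1} = 552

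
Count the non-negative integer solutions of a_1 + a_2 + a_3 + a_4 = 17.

Stars and bars with 17 stars and 3 bars:
C(17+4-1, 4-1) = C(20,3).

Final answer: C(20,3) = 1140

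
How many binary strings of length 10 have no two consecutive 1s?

A valid string ends in 0 (append to any length-(n-1) valid string) or in 01 (append to any length-(n-2) valid string), so a(n) = a(n-1) + a(n-2) with a(1)=2, a(2)=3.
Computing successive values: a(1)=2, a(2)=3, a(3)=5, a(4)=8, a(5)=13, a(6)=21, a(7)=34, a(8)=55, a(9)=89, a(10)=144.

Final answer: 144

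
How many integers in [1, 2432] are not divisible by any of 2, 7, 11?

|div by 2|=1216, |div by 7|=347, |div by 11|=221.
|div by 2&7|=173, |div by 2&11|=110, |div by 7&11|=31, |div by all|=15.
By inclusion-exclusion, divisible by at least one: 1216+347+221-173-110-31+15 = 1485.
Not divisible by any: 2432 - 1485.

Final answer: 947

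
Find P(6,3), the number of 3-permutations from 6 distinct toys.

P(6,3) = 6!/(6-3)! = 6!/3!.

Final answer: P(6,3) = 120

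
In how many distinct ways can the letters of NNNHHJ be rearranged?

Letters (H:2, J:1, N:3). Total letters: 6.
Permutations = 6!/(3! x 2!).

Final answer: 60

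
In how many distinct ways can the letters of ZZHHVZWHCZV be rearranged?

Letters (C:1, H:3, V:2, W:1, Z:4). Total letters: 11.
Permutations = 11!/(4! x 3! x 2!).

Final answer: 138600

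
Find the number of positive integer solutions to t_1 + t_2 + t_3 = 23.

Substitute t'_i = t_i - 1 (so t'_i >= 0). Then sum t'_i = 23 - 3 = 20.
Stars and bars: C(20+3-1, 3-1) = C(22,2).

Final answer: C(22,2) = 231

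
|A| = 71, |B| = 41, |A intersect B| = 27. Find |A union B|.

|A union B| = |A| + |B| - |A intersect B| = 71 + 41 - 27.

Final answer: 85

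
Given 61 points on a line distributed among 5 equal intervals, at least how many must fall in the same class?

By pigeonhole with 61 objects and 5 categories: ceiling(61/5).

Final answer: 13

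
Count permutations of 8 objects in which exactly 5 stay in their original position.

Choose which 5 elements are fixed: C(8,5) = 56.
Derange the remaining 3 using D(j) = (j-1)(D(j-1) + D(j-2)), D(0)=1, D(1)=0: D(2)=1, D(3)=2.
Total: 56 x 2.

Final answer: C(8,5) D(3) = 112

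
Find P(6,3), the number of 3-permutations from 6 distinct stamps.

P(6,3) = 6!/(6-3)! = 6!/3!.

Final answer: P(6,3) = 120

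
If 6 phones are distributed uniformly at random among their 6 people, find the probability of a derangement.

D(n) = (n-1)(D(n-1) + D(n-2)), D(0)=1, D(1)=0.
Building up: D(2)=1, D(3)=2, D(4)=9, D(5)=44, D(6)=265.
Total arrangements: 6! = 720.
Probability = D(6)/6! = 53/144.

Final answer: D(6)/6! = 265/720 = 0.368056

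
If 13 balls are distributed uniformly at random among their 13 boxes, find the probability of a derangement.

D(n) = (n-1)(D(n-1) + D(n-2)), D(0)=1, D(1)=0.
Building up: D(2)=1, D(3)=2, D(4)=9, D(5)=44, D(6)=265, D(7)=1854, D(8)=14833, D(9)=133496, D(10)=1334961, D(11)=14684570, D(12)=176214841, D(13)=2290792932.
Total arrangements: 13! = 6227020800.
Probability = D(13)/13! = 63633137/172972800.

Final answer: D(13)/13! = 2290792932/6227020800 = 0.367879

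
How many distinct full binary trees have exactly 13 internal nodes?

The structures are counted by the Catalan number C_n. Here n = 13.
C_n = C(2n,n) - C(2n,n+1), so C_{13} = C(26,13) - C(26,14) = 10400600 - 9657700.

Final answer: C_{13} = 742900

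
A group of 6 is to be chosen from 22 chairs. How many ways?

C(22,6) = 22!/(6! x (22-6)!).

Final answer: C(22,6) = 74613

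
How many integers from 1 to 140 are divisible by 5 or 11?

Multiples of 5: 28. Multiples of 11: 12. Of both (lcm=55): 2.
By inclusion-exclusion: 28 + 12 - 2.

Final answer: 38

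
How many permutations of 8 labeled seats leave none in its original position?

Use the recurrence D(n) = (n-1)(D(n-1) + D(n-2)) with D(0)=1, D(1)=0.
D(2) = 1 x (0 + 1) = 1
D(3) = 2 x (1 + 0) = 2
D(4) = 3 x (2 + 1) = 9
D(5) = 4 x (9 + 2) = 44
D(6) = 5 x (44 + 9) = 265
D(7) = 6 x (265 + 44) = 1854
D(8) = 7 x (D(7) + D(6)) = 7 x (1854 + 265)

Final answer: D(8) = 14833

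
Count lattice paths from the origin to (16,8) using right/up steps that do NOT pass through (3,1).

Total paths to (16,8): C(24,8) = 735471.
Paths through (3,1): C(4,1) x C(20,7) = 310080.
Avoiding (3,1): 735471 - 310080.

Final answer: 425391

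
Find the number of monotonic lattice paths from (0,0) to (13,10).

Each path has 13 right steps and 10 up steps in some order (23 steps total).
Choose which 10 of the 23 steps are up: C(23,10).

Final answer: C(23,10) = 1144066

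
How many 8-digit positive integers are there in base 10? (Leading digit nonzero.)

Leading digit: 9 options (nonzero). Other 7 digit(s): 10 options each.
Total: 9 x 10^7.

Final answer: 90000000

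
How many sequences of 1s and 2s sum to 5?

Condition on the final move: it is a 1-step (f(n-1) ways to get there) or a 2-step (f(n-2) ways), so f(n) = f(n-1) + f(n-2), with f(1)=1, f(2)=2.
Computing successive values: f(1)=1, f(2)=2, f(3)=3, f(4)=5, f(5)=8.

Final answer: 8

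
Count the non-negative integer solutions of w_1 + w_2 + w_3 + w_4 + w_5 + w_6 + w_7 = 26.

Stars and bars with 26 stars and 6 bars:
C(26+7-1, 7-1) = C(32,6).

Final answer: C(32,6) = 906192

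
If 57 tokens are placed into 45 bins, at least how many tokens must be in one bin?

By the pigeonhole principle: ceiling(57/45).

Final answer: 2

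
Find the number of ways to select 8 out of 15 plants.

C(15,8) = 15!/(8! x (15-8)!).

Final answer: C(15,8) = 6435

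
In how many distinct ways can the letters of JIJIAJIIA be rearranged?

Letters (A:2, I:4, J:3). Total letters: 9.
Permutations = 9!/(4! x 3! x 2!).

Final answer: 1260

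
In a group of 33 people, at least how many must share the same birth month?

There are 12 possible values for birth month. With 33 people and 12 categories, by pigeonhole: ceiling(33/12).

Final answer: 3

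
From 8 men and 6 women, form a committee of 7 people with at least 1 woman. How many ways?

Sum over valid woman counts:
C(6,1)C(8,6) = 168
C(6,2)C(8,5) = 840
C(6,3)C(8,4) = 1400
C(6,4)C(8,3) = 840
C(6,5)C(8,2) = 168
C(6,6)C(8,1) = 8
Total: 168 + 840 + 1400 + 840 + 168 + 8.

Final answer: 3424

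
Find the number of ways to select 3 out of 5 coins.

C(5,3) = 5!/(3! x (5-3)!).

Final answer: C(5,3) = 10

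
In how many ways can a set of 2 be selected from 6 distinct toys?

C(6,2) = 6!/(2! x (6-2)!).

Final answer: C(6,2) = 15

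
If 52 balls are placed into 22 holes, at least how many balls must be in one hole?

By the pigeonhole principle: ceiling(52/22).

Final answer: 3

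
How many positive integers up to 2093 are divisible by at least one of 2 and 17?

Multiples of 2: 1046. Multiples of 17: 123. Of both (lcm=34): 61.
By inclusion-exclusion: 1046 + 123 - 61.

Final answer: 1108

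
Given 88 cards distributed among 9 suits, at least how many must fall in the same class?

By pigeonhole with 88 objects and 9 categories: ceiling(88/9).

Final answer: 10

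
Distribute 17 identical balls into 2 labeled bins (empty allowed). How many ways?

Stars and bars: C(n+k-1, k-1) = C(18,1).

Final answer: C(18,1) = 18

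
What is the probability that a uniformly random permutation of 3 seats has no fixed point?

Derangements satisfy D(n) = (n-1)(D(n-1) + D(n-2)), starting from D(0)=1, D(1)=0.
Building up: D(2)=1, D(3)=2.
Total arrangements: 3! = 6.
Probability = D(3)/3! = 1/3.

Final answer: D(3)/3! = 2/6 = 0.333333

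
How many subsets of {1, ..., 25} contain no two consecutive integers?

Let a(n) count such subsets of {1, ..., n}. Either n is excluded (a(n-1) ways) or n is included, forcing n-1 out (a(n-2) ways), so a(n) = a(n-1) + a(n-2) with a(1)=2, a(2)=3.
Computing successive values: a(1)=2, a(2)=3, a(3)=5, a(4)=8, a(5)=13, a(6)=21, a(7)=34, a(8)=55, a(9)=89, a(10)=144, a(11)=233, a(12)=377, a(13)=610, a(14)=987, a(15)=1597, a(16)=2584, a(17)=4181, a(18)=6765, a(19)=10946, a(20)=17711, a(21)=28657, a(22)=46368, a(23)=75025, a(24)=121393, a(25)=196418.

Final answer: 196418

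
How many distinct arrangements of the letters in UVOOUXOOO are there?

Letters (O:5, U:2, V:1, X:1). Total letters: 9.
Permutations = 9!/(5! x 2!).

Final answer: 1512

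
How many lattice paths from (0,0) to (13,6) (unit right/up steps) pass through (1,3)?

Paths (0,0)->(1,3): C(4,3) = 4.
Paths (1,3)->(13,6): C(15,3) = 455.
By multiplication principle: 4 x 455.

Final answer: 1820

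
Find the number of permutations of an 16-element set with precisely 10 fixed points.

Choose which 10 elements are fixed: C(16,10) = 8008.
Derange the remaining 6 using D(j) = (j-1)(D(j-1) + D(j-2)), D(0)=1, D(1)=0: D(2)=1, D(3)=2, D(4)=9, D(5)=44, D(6)=265.
Total: 8008 x 265.

Final answer: C(16,10) D(6) = 2122120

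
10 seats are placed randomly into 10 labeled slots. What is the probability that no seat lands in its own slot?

Use the recurrence D(n) = (n-1)(D(n-1) + D(n-2)) with D(0)=1, D(1)=0.
Building up: D(2)=1, D(3)=2, D(4)=9, D(5)=44, D(6)=265, D(7)=1854, D(8)=14833, D(9)=133496, D(10)=1334961.
Total arrangements: 10! = 3628800.
Probability = D(10)/10! = 16481/44800.

Final answer: D(10)/10! = 1334961/3628800 = 0.367879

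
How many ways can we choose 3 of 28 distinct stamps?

C(28,3) = 28!/(3! x 25!).

Final answer: \binom{28}{3} = 3276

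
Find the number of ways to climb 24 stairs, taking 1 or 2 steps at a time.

Let f(n) be the number of climbs. Removing the last move (1 or 2 steps) gives f(n) = f(n-1) + f(n-2); base cases f(1)=1, f(2)=2.
Computing successive values: f(1)=1, f(2)=2, f(3)=3, f(4)=5, f(5)=8, f(6)=13, f(7)=21, f(8)=34, f(9)=55, f(10)=89, f(11)=144, f(12)=233, f(13)=377, f(14)=610, f(15)=987, f(16)=1597, f(17)=2584, f(18)=4181, f(19)=6765, f(20)=10946, f(21)=17711, f(22)=28657, f(23)=46368, f(24)=75025.

Final answer: 75025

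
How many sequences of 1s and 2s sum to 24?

Let f(n) be the number of climbs. Removing the last move (1 or 2 steps) gives f(n) = f(n-1) + f(n-2); base cases f(1)=1, f(2)=2.
Building up term by term: f(1)=1, f(2)=2, f(3)=3, f(4)=5, f(5)=8, f(6)=13, f(7)=21, f(8)=34, f(9)=55, f(10)=89, f(11)=144, f(12)=233, f(13)=377, f(14)=610, f(15)=987, f(16)=1597, f(17)=2584, f(18)=4181, f(19)=6765, f(20)=10946, f(21)=17711, f(22)=28657, f(23)=46368, f(24)=75025.

Final answer: 75025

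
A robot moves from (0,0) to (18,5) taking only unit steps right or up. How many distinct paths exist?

Each path has 18 right steps and 5 up steps in some order (23 steps total).
Choose which 5 of the 23 steps are up: C(23,5).

Final answer: C(23,5) = 33649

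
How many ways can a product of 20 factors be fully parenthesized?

The structures are counted by the Catalan number C_n. Here n = 20 - 1 = 19.
C_n = (2n)!/(n!(n+1)!), so C_{19} = 38!/(19! x 20!) = C(38,19)/20 = 35345263800/20.

Final answer: C_{19} = 1767263190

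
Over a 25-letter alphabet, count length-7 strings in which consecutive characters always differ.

Let g(n) count such strings. g(1) = 25, and each valid string of length n-1 extends in 24 ways (any symbol but the last), so g(n) = 24 g(n-1).
Total: g(7) = 25 x 24^6.

Final answer: 25 x 24^{6} = 4777574400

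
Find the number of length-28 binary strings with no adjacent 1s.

A valid string ends in 0 (append to any length-(n-1) valid string) or in 01 (append to any length-(n-2) valid string), so a(n) = a(n-1) + a(n-2) with a(1)=2, a(2)=3.
Computing successive values: a(1)=2, a(2)=3, a(3)=5, a(4)=8, a(5)=13, a(6)=21, a(7)=34, a(8)=55, a(9)=89, a(10)=144, a(11)=233, a(12)=377, a(13)=610, a(14)=987, a(15)=1597, a(16)=2584, a(17)=4181, a(18)=6765, a(19)=10946, a(20)=17711, a(21)=28657, a(22)=46368, a(23)=75025, a(24)=121393, a(25)=196418, a(26)=317811, a(27)=514229, a(28)=832040.

Final answer: 832040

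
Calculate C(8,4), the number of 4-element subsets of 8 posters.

C(8,4) = 8!/(4! x 4!).

Final answer: \binom{8}{4} = 70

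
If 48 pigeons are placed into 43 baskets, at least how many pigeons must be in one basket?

By the pigeonhole principle: ceiling(48/43).

Final answer: 2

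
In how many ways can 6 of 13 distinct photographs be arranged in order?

P(13,6) = 13!/(13-6)! = 13!/7!.

Final answer: P(13,6) = 1235520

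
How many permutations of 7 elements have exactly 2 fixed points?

Choose which 2 elements are fixed: C(7,2) = 21.
Derange the remaining 5 using D(j) = (j-1)(D(j-1) + D(j-2)), D(0)=1, D(1)=0: D(2)=1, D(3)=2, D(4)=9, D(5)=44.
Total: 21 x 44.

Final answer: C(7,2) D(5) = 924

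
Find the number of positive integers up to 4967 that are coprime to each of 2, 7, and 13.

|div by 2|=2483, |div by 7|=709, |div by 13|=382.
|div by 2&7|=354, |div by 2&13|=191, |div by 7&13|=54, |div by all|=27.
By inclusion-exclusion, divisible by at least one: 2483+709+382-354-191-54+27 = 3002.
Not divisible by any: 4967 - 3002.

Final answer: 1965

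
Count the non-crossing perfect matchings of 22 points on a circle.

The structures are counted by the Catalan number C_n. Here n = 22/2 = 11.
C_n = (2n)!/(n!(n+1)!), so C_{11} = 22!/(11! x 12!) = C(22,11)/12 = 705432/12.

Final answer: C_{11} = 58786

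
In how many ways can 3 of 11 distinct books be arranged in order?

P(11,3) = 11!/(11-3)! = 11!/8!.

Final answer: P(11,3) = 990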